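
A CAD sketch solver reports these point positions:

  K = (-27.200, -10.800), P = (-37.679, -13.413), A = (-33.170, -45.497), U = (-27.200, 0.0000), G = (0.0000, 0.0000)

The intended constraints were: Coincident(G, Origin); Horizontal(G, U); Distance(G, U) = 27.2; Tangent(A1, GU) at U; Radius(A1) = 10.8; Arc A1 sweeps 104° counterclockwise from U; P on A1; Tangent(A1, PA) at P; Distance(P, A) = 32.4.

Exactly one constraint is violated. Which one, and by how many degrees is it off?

Tangent(A1, PA) at P — off by 6.00°.

G = (0.00, 0.00) ✓; G.y = 0.00, U.y = 0.00 ✓; |GU| = 27.20 ✓; ∠(KU, UG) = 90.00° ✓; |KU| = 10.80 ✓; bearing(K→P) − bearing(K→U) = 104.0° ✓; |KP| = 10.80 ✓; ∠(KP, PA) = 96.00° ✗; |PA| = 32.40 ✓.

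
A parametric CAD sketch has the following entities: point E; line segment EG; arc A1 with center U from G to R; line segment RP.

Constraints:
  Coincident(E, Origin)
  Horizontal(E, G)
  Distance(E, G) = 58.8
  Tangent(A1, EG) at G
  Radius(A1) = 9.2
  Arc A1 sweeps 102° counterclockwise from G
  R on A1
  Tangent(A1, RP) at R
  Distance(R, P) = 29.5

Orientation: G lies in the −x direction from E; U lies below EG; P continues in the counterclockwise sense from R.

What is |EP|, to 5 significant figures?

73.485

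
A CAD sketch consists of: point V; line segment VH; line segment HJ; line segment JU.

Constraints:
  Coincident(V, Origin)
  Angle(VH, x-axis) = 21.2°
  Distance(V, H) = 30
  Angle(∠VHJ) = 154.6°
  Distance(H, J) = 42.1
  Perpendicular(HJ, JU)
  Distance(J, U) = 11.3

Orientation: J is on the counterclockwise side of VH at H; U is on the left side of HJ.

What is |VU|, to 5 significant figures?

69.218

V is at the origin; VH runs at 21.2° with length 30.0, so H = 30.0·(cos 21.2°, sin 21.2°) = (27.970, 10.849). ∠VHJ = 154.6°, so HJ runs at 21.2° + (180° − 154.6°) = 46.600° from the x-axis; with |HJ| = 42.1, J = H + 42.1·(cos 46.600°, sin 46.600°) = (56.896, 41.438). The perpendicularity gives JU at right angles to HJ; with |JU| = 11.3 on the left of HJ, U = J + 11.3·(-0.72657, 0.68709) = (48.686, 49.202). Then |VU| = |U − V| = 69.218.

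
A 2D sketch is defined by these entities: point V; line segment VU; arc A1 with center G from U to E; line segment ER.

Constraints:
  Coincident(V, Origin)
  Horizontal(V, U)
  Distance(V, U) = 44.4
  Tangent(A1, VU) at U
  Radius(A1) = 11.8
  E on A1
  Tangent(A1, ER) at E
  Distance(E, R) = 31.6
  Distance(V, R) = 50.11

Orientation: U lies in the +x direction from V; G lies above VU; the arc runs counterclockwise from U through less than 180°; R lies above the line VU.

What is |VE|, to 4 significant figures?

56.09

V is at the origin; VU is horizontal with |VU| = 44.4 and U on the +x side, so U = (44.40, 0.000). The tangent condition forces GU to be normal to VU, so G = U + (0, 11.8) = (44.40, 11.80). Since GE ⟂ ER (tangency), |GR| = √(11.8² + 31.6²) = 33.73 regardless of where E sits on A1. So R lies on both circle(V, 50.11) and circle(G, 33.73); the above-VU intersection is R = (28.23, 41.40). E is the foot of the tangent from R: E = (52.12, 20.72).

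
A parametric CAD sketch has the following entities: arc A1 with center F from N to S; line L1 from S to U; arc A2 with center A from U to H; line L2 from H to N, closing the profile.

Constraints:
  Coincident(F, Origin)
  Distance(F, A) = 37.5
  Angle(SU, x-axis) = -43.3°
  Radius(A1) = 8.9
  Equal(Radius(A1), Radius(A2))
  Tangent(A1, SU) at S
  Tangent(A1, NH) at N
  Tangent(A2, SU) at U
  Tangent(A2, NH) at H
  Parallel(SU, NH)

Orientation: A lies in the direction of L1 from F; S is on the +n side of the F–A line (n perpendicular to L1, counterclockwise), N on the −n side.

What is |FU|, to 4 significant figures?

38.54

The slot axis is L1's direction at -43.3°, so u = (cos -43.3°, sin -43.3°) = (0.7278, -0.6858) and n = (−sin -43.3°, cos -43.3°) = (0.6858, 0.7278). F is at the origin and A lies 37.5 along u from F, so A = 37.5·u = (27.29, -25.72). Tangency of A1 to both parallel lines with radius 8.9 puts S and N at F ± 8.9·n: S = (6.104, 6.477), N = (-6.104, -6.477). Equal radii place U and H the same way about A: U = A + 8.9·n = (33.40, -19.24), H = A − 8.9·n = (21.19, -32.20). Then |FU| = |U − F| = 38.54.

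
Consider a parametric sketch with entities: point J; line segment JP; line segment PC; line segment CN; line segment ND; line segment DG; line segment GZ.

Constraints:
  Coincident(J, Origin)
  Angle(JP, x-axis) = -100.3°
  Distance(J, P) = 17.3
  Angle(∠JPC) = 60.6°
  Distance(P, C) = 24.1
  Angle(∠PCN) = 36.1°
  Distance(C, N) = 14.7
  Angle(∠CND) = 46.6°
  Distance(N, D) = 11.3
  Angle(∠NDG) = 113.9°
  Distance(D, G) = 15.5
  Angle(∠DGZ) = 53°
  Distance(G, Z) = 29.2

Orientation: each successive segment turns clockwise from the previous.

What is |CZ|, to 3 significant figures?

21.2

J is at the origin; JP runs at -100.3° with length 17.3, so P = (-3.09, -17.0). ∠JPC = 60.6° gives PC at 140° from the x-axis; with |PC| = 24.1, C = (-21.6, -1.63). ∠PCN = 36.1° gives CN at -3.60° from the x-axis; with |CN| = 14.7, N = (-6.96, -2.55). ∠CND = 46.6° gives ND at -137° from the x-axis; with |ND| = 11.3, D = (-15.2, -10.3). ∠NDG = 113.9° gives DG at 157° from the x-axis; with |DG| = 15.5, G = (-29.5, -4.18). ∠DGZ = 53.0° gives GZ at 29.9° from the x-axis; with |GZ| = 29.2, Z = (-4.17, 10.4). Then |CZ| = |Z − C| = 21.2.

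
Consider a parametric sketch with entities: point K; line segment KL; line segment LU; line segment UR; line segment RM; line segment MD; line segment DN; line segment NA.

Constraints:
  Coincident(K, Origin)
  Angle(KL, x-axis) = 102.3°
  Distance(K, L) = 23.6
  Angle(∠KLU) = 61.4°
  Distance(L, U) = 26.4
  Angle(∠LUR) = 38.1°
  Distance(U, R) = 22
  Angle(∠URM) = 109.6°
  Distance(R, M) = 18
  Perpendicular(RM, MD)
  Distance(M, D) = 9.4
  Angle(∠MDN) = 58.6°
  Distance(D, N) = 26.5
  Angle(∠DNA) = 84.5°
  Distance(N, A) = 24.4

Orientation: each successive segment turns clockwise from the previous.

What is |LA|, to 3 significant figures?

30.9

K is at the origin; KL runs at 102.3° with length 23.6, so L = (-5.03, 23.1). ∠KLU = 61.4° gives LU at -16.3° from the x-axis; with |LU| = 26.4, U = (20.3, 15.6). ∠LUR = 38.1° gives UR at -158° from the x-axis; with |UR| = 22.0, R = (-0.115, 7.48). ∠URM = 109.6° gives RM at 131° from the x-axis; with |RM| = 18.0, M = (-12.0, 21.0). The perpendicularity gives MD at right angles to RM, so MD runs at 41.4°; with |MD| = 9.4, D = (-4.97, 27.2). ∠MDN = 58.6° gives DN at -80.0° from the x-axis; with |DN| = 26.5, N = (-0.366, 1.10). ∠DNA = 84.5° gives NA at -176° from the x-axis; with |NA| = 24.4, A = (-24.7, -0.815). Then |LA| = |A − L| = 30.9.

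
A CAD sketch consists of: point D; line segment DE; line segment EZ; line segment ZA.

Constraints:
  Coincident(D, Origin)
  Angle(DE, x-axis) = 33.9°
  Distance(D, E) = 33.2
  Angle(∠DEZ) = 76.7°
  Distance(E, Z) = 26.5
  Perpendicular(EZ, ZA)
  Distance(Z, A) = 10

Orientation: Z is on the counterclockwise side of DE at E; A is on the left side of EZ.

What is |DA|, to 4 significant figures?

29.21

D is at the origin; DE runs at 33.9° with length 33.2, so E = 33.2·(cos 33.9°, sin 33.9°) = (27.56, 18.52). ∠DEZ = 76.7°, so EZ runs at 33.9° + (180° − 76.7°) = 137.2° from the x-axis; with |EZ| = 26.5, Z = E + 26.5·(cos 137.2°, sin 137.2°) = (8.113, 36.52). EZ is perpendicular to ZA; with |ZA| = 10.0 on the left of EZ, A = Z + 10.0·(-0.6794, -0.7337) = (1.318, 29.19). Then |DA| = |A − D| = 29.21.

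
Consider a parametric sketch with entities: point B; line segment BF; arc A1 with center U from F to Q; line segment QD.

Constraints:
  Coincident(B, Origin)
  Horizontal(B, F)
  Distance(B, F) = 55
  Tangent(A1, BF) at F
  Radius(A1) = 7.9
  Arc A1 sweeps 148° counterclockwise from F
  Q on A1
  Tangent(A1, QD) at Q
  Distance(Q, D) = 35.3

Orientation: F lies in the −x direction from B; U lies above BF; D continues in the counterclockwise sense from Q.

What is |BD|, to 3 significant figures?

87.3

B is at the origin; B and F share the same y with |BF| = 55.0 and F on the −x side, so F = (-55.0, 0.00). Since A1 is tangent to BF there, UF ⟂ BF, so U = F + (0, 7.9) = (-55.0, 7.90). On A1, F sits at bearing -90° from U; a 148° counterclockwise sweep puts Q at bearing 58°, so Q = U + 7.9·(cos 58°, sin 58°) = (-50.8, 14.6). The tangent condition forces UQ to be normal to QD, so QD runs along (−sin 58°, cos 58°); with |QD| = 35.3, D = (-80.7, 33.3). Then |BD| = |D − B| = 87.3.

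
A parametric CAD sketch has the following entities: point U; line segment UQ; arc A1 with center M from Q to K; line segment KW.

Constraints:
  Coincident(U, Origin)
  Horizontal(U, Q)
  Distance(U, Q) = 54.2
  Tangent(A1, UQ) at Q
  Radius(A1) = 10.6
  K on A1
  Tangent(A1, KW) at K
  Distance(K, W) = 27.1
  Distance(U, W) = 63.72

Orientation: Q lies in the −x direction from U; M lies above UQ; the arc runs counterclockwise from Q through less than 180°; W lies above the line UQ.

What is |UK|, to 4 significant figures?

45.77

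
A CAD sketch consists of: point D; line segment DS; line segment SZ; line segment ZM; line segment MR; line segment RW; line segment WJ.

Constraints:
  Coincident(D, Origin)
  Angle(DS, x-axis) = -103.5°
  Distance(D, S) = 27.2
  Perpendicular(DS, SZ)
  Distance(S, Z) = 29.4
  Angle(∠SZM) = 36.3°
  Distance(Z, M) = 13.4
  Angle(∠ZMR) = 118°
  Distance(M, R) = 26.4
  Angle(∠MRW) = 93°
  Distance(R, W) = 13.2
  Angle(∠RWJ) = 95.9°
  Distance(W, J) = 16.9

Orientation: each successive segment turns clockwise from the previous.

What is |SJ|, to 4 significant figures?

19.38

D is at the origin; DS runs at -103.5° with length 27.2, so S = (-6.350, -26.45). DS is perpendicular to SZ, so SZ runs at 166.5°; with |SZ| = 29.4, Z = (-34.94, -19.59). ∠SZM = 36.3° gives ZM at 22.80° from the x-axis; with |ZM| = 13.4, M = (-22.58, -14.39). ∠ZMR = 118.0° gives MR at -39.20° from the x-axis; with |MR| = 26.4, R = (-2.126, -31.08). ∠MRW = 93.0° gives RW at -126.2° from the x-axis; with |RW| = 13.2, W = (-9.922, -41.73). ∠RWJ = 95.9° gives WJ at 149.7° from the x-axis; with |WJ| = 16.9, J = (-24.51, -33.20). Then |SJ| = |J − S| = 19.38.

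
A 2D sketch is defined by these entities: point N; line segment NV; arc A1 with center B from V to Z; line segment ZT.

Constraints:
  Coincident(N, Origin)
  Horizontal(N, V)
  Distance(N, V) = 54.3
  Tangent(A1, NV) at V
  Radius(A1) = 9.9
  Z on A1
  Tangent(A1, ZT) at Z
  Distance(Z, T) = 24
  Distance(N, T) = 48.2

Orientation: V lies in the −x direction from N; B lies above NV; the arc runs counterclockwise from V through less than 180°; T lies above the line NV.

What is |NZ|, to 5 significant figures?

45.379

N is at the origin; NV is horizontal with |NV| = 54.3 and V on the −x side, so V = (-54.300, 0.0000). Tangency of A1 to NV means the radius BV is perpendicular to NV, so B = V + (0, 9.9) = (-54.300, 9.9000). Since BZ ⟂ ZT (tangency), |BT| = √(9.9² + 24.0²) = 25.962 regardless of where Z sits on A1. So T lies on both circle(N, 48.2) and circle(B, 25.962); the above-NV intersection is T = (-37.782, 29.929). Z is the foot of the tangent from T: Z = (-44.837, 6.9897).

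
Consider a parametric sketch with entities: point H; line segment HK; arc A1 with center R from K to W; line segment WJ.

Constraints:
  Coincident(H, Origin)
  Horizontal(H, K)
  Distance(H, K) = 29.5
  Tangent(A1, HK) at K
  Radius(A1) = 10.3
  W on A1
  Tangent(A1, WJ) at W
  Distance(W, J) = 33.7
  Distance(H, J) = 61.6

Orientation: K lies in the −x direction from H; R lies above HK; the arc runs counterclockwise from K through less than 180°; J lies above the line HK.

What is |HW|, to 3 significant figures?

28.1

H is at the origin; H and K share the same y with |HK| = 29.5 and K on the −x side, so K = (-29.5, 0.00). The tangent condition forces RK to be normal to HK, so R = K + (0, 10.3) = (-29.5, 10.3). Since RW ⟂ WJ (tangency), |RJ| = √(10.3² + 33.7²) = 35.2 regardless of where W sits on A1. So J lies on both circle(H, 61.6) and circle(R, 35.2); the above-HK intersection is J = (-45.2, 41.8). W is the foot of the tangent from J: W = (-22.0, 17.4).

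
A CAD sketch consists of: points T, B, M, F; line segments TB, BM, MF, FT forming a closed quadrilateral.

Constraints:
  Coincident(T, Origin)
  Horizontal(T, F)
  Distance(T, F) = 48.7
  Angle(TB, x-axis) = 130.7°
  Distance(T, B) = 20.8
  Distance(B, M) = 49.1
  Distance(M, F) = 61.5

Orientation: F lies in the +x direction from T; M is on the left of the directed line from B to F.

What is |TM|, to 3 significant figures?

56.3

T is at the origin; T and F share the same y with |TF| = 48.7 and F in +x, so F = (48.7, 0). TB runs at 130.7° with |TB| = 20.8, so B = (-13.6, 15.8). M is determined by |BM| = 49.1 and |MF| = 61.5 together: it lies at the intersection of circle(B, 49.1) and circle(F, 61.5). With |BF| = 64.2, the foot of the radical line on BF is 21.4 from B and the perpendicular offset is √(49.1² − 21.4²) = 44.2. Taking the left-of-BF solution: M = (18.1, 53.3).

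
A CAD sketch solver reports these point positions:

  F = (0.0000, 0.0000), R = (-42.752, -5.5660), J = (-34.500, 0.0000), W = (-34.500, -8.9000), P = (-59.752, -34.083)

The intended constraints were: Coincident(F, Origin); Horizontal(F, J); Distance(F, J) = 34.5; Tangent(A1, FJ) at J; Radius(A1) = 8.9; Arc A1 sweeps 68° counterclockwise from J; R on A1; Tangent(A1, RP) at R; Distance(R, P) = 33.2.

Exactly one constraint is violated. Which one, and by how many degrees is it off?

Tangent(A1, RP) at R — off by 8.80°.

F = (0.00, 0.00) ✓; F.y = 0.00, J.y = 0.00 ✓; |FJ| = 34.50 ✓; ∠(WJ, JF) = 90.00° ✓; |WJ| = 8.900 ✓; bearing(W→R) − bearing(W→J) = 68.00° ✓; |WR| = 8.900 ✓; ∠(WR, RP) = 98.80° ✗; |RP| = 33.20 ✓.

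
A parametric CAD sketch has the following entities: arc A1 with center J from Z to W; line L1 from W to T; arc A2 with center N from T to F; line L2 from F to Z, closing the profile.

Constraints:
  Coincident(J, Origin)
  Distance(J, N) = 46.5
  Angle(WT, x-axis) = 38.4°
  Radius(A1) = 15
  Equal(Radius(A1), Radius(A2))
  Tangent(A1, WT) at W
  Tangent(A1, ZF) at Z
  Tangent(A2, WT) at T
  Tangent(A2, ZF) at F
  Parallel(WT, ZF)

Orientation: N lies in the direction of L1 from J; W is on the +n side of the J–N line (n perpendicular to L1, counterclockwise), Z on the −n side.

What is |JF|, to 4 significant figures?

48.86

Tangency of A1 to both parallel lines with radius 15.0 puts W and Z at J ± 15.0·n: W = (-9.317, 11.76), Z = (9.317, -11.76). Equal radii place T and F the same way about N: T = N + 15.0·n = (27.12, 40.64), F = N − 15.0·n = (45.76, 17.13). Then |JF| = |F − J| = 48.86.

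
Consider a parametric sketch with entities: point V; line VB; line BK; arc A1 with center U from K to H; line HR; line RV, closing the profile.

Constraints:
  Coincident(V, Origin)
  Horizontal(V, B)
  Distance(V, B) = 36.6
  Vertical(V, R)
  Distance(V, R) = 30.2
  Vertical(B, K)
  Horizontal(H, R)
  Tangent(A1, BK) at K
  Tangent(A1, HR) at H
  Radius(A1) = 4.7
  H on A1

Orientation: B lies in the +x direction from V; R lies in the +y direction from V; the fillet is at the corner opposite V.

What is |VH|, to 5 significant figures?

43.928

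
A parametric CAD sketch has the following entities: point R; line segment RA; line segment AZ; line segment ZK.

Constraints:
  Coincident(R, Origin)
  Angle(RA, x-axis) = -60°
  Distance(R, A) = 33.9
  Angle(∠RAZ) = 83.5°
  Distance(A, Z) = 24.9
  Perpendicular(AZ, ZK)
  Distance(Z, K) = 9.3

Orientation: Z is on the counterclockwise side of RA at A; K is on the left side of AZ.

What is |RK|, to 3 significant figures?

32.2

R is at the origin; RA runs at -60.0° with length 33.9, so A = 33.9·(cos -60.0°, sin -60.0°) = (17.0, -29.4). ∠RAZ = 83.5°, so AZ runs at -60.0° + (180° − 83.5°) = 36.5° from the x-axis; with |AZ| = 24.9, Z = A + 24.9·(cos 36.5°, sin 36.5°) = (37.0, -14.5). AZ is perpendicular to ZK; with |ZK| = 9.3 on the left of AZ, K = Z + 9.3·(-0.595, 0.804) = (31.4, -7.07). Then |RK| = |K − R| = 32.2.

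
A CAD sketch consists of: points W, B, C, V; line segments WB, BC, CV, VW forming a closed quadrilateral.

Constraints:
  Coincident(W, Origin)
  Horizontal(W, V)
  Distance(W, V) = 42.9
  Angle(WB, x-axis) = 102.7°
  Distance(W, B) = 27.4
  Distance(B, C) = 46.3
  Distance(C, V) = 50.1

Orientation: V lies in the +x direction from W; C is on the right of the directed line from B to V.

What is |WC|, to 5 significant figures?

19.757

Checks: W = (0.00, 0.00) ✓; |BC| = 46.30 ✓; |CV| = 50.10 ✓.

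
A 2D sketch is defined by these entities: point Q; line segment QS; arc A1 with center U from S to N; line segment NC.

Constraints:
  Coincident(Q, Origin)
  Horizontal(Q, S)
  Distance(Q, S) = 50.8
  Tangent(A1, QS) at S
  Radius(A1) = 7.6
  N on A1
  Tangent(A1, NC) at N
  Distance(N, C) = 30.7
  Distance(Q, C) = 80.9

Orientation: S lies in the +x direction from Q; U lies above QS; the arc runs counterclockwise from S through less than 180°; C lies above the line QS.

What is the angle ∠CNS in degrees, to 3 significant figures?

156°

Q is at the origin; QS is horizontal with |QS| = 50.8 and S on the +x side, so S = (50.8, 0.00). The tangent condition forces US to be normal to QS, so U = S + (0, 7.6) = (50.8, 7.60). Since UN ⟂ NC (tangency), |UC| = √(7.6² + 30.7²) = 31.6 regardless of where N sits on A1. So C lies on both circle(Q, 80.9) and circle(U, 31.6); the above-QS intersection is C = (76.7, 25.8). N is the foot of the tangent from C: N = (56.5, 2.61).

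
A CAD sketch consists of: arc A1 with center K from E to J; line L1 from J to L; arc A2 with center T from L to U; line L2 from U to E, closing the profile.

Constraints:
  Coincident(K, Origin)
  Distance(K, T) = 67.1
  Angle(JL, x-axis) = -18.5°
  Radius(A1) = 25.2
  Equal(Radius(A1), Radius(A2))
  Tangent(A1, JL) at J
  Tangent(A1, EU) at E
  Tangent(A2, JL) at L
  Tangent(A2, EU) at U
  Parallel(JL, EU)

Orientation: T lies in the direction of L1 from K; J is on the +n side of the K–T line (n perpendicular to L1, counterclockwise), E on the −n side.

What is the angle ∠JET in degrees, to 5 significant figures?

69.416°

The slot axis is L1's direction at -18.5°, so u = (cos -18.5°, sin -18.5°) = (0.94832, -0.31730) and n = (−sin -18.5°, cos -18.5°) = (0.31730, 0.94832). K is at the origin and T lies 67.1 along u from K, so T = 67.1·u = (63.633, -21.291). Tangency of A1 to both parallel lines with radius 25.2 puts J and E at K ± 25.2·n: J = (7.9961, 23.898), E = (-7.9961, -23.898). Then cos ∠JET = EJ·ET / (|EJ||ET|), giving 69.416°.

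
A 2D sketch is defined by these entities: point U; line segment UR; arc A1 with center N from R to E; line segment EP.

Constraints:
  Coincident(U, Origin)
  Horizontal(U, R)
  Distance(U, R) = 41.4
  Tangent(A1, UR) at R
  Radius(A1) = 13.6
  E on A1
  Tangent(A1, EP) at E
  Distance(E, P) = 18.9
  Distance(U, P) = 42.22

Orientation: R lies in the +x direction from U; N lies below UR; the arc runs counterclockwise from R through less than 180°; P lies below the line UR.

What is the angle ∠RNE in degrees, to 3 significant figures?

88.6°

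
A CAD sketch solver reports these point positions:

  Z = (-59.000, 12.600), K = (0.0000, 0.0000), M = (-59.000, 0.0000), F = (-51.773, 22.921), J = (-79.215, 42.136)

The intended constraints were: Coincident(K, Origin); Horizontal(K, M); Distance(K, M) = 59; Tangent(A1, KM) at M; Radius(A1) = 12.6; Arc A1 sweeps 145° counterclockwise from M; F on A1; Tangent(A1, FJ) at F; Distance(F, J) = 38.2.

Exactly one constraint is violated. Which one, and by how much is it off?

Distance(F, J) = 38.2 — off by 4.70.

K = (0.00, 0.00) ✓; K.y = 0.00, M.y = 0.00 ✓; |KM| = 59.00 ✓; ∠(ZM, MK) = 90.00° ✓; |ZM| = 12.60 ✓; bearing(Z→F) − bearing(Z→M) = 145.0° ✓; |ZF| = 12.60 ✓; ∠(ZF, FJ) = 90.00° ✓; |FJ| = 33.50 ✗.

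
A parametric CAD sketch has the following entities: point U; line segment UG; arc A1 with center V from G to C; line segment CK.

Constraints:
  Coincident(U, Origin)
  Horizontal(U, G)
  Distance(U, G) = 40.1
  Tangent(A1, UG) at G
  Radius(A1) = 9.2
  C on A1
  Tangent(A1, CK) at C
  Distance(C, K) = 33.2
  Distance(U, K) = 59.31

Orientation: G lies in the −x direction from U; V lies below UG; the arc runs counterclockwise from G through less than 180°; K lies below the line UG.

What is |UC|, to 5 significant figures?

50.335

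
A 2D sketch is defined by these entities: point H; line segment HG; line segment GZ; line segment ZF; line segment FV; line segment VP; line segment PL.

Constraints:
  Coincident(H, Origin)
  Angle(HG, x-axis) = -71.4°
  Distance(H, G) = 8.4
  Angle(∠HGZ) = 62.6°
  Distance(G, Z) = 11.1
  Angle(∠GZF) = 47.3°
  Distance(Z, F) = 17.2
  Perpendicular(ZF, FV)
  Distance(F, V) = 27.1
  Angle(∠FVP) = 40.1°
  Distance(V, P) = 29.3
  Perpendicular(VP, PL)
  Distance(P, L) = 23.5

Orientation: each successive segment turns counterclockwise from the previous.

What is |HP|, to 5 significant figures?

12.847

H is at the origin; HG runs at -71.4° with length 8.4, so G = (2.6793, -7.9613). ∠HGZ = 62.6° gives GZ at 46.000° from the x-axis; with |GZ| = 11.1, Z = (10.390, 0.023417). ∠GZF = 47.3° gives ZF at 178.70° from the x-axis; with |ZF| = 17.2, F = (-6.8056, 0.41364). ZF is perpendicular to FV, so FV runs at -91.300°; with |FV| = 27.1, V = (-7.4204, -26.679). ∠FVP = 40.1° gives VP at 48.600° from the x-axis; with |VP| = 29.3, P = (11.956, -4.7011). Then |HP| = |P − H| = 12.847.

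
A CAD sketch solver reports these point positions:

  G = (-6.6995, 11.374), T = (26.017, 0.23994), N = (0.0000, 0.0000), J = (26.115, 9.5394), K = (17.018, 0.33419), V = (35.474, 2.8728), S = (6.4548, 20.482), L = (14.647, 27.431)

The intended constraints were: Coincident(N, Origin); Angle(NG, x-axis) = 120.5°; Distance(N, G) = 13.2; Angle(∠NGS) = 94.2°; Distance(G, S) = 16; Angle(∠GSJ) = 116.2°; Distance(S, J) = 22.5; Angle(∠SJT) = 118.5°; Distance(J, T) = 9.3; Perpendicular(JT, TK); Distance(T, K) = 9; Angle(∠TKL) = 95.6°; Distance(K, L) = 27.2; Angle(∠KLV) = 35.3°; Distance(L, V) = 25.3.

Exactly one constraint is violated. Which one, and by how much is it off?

Distance(L, V) = 25.3 — off by 6.90.

N = (0.00, 0.00) ✓; NG at 120.5° ✓; |NG| = 13.20 ✓; ∠NGS = 94.20° ✓; |GS| = 16.00 ✓; ∠GSJ = 116.2° ✓; |SJ| = 22.50 ✓; ∠SJT = 118.5° ✓; |JT| = 9.300 ✓; ∠(JT, TK) = 90.00° ✓; |TK| = 8.999 ✓; ∠TKL = 95.60° ✓; |KL| = 27.20 ✓; ∠KLV = 35.30° ✓; |LV| = 32.20 ✗.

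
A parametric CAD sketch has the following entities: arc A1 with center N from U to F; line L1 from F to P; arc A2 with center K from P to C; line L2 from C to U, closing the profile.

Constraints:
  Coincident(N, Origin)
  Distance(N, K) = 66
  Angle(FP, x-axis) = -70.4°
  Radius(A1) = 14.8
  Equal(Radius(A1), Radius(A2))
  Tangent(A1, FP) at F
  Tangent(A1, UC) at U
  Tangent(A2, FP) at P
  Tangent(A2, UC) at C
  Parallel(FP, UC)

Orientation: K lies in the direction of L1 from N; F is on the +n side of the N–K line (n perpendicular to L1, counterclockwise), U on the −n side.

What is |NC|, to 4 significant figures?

67.64

Tangency of A1 to both parallel lines with radius 14.8 puts F and U at N ± 14.8·n: F = (13.94, 4.965), U = (-13.94, -4.965). Equal radii place P and C the same way about K: P = K + 14.8·n = (36.08, -57.21), C = K − 14.8·n = (8.197, -67.14). Then |NC| = |C − N| = 67.64.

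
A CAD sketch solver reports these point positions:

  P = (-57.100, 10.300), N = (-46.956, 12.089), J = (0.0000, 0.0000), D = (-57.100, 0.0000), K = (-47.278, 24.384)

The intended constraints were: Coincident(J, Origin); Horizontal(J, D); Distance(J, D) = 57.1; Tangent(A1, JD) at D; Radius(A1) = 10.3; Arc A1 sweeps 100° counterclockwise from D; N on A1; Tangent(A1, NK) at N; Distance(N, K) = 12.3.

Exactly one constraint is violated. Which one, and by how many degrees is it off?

Tangent(A1, NK) at N — off by 8.50°.

J = (0.00, 0.00) ✓; J.y = 0.00, D.y = 0.00 ✓; |JD| = 57.10 ✓; ∠(PD, DJ) = 90.00° ✓; |PD| = 10.30 ✓; bearing(P→N) − bearing(P→D) = 100.0° ✓; |PN| = 10.30 ✓; ∠(PN, NK) = 98.50° ✗; |NK| = 12.30 ✓.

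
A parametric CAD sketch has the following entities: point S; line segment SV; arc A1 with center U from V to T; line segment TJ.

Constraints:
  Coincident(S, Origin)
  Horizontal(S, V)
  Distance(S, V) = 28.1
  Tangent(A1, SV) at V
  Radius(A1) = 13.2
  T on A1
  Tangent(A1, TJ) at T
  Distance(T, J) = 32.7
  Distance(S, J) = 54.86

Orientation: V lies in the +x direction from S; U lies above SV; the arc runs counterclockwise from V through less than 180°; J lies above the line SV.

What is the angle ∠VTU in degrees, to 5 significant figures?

32.174°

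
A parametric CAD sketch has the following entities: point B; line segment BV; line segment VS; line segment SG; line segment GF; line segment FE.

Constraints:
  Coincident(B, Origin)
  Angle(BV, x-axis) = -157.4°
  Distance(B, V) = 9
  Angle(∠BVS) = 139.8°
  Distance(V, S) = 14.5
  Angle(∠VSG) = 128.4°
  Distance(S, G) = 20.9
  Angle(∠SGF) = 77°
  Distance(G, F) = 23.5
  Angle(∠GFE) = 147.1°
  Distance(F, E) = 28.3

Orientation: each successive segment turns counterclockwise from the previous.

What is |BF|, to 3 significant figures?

24.5

B is at the origin; BV runs at -157.4° with length 9.0, so V = (-8.31, -3.46). ∠BVS = 139.8° gives VS at -117° from the x-axis; with |VS| = 14.5, S = (-14.9, -16.4). ∠VSG = 128.4° gives SG at -65.6° from the x-axis; with |SG| = 20.9, G = (-6.30, -35.4). ∠SGF = 77.0° gives GF at 37.4° from the x-axis; with |GF| = 23.5, F = (12.4, -21.1). Then |BF| = |F − B| = 24.5.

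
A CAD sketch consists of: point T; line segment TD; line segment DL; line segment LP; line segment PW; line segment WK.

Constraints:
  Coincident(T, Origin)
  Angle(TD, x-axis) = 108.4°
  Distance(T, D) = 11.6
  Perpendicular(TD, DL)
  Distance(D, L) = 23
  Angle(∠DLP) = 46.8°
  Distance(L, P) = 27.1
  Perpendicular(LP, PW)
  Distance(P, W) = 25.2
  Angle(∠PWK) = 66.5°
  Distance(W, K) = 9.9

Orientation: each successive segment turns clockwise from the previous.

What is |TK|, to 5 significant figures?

13.879

T is at the origin; TD runs at 108.4° with length 11.6, so D = (-3.6615, 11.007). TD ⟂ DL, so DL runs at 18.400°; with |DL| = 23.0, L = (18.163, 18.267). ∠DLP = 46.8° gives LP at -114.80° from the x-axis; with |LP| = 27.1, P = (6.7955, -6.3339). LP ⟂ PW, so PW runs at 155.20°; with |PW| = 25.2, W = (-16.081, 4.2363). ∠PWK = 66.5° gives WK at 41.700° from the x-axis; with |WK| = 9.9, K = (-8.6888, 10.822). Then |TK| = |K − T| = 13.879.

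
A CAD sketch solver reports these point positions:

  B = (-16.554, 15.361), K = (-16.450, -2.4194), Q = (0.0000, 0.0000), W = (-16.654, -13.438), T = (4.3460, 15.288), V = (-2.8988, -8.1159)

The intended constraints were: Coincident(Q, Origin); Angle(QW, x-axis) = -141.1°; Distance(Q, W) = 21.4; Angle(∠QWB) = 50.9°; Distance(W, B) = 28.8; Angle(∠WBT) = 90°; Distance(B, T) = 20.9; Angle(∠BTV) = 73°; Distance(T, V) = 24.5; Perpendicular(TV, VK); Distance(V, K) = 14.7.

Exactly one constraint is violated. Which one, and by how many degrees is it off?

Perpendicular(TV, VK) — off by 5.60°.

Q = (0.00, 0.00) ✓; QW at -141.1° ✓; |QW| = 21.40 ✓; ∠QWB = 50.90° ✓; |WB| = 28.80 ✓; ∠WBT = 90.00° ✓; |BT| = 20.90 ✓; ∠BTV = 73.00° ✓; |TV| = 24.50 ✓; ∠(TV, VK) = 95.60° ✗; |VK| = 14.70 ✓.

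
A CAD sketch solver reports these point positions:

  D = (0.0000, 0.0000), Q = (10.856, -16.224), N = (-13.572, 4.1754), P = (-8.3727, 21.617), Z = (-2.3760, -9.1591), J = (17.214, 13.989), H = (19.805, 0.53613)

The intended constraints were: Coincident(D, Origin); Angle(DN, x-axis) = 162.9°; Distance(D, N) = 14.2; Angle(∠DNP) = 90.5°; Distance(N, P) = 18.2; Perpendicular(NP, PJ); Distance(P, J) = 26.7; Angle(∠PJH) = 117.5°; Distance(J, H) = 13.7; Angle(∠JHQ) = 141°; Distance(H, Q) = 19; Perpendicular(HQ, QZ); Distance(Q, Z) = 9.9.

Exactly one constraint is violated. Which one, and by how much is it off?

Distance(Q, Z) = 9.9 — off by 5.10.

D = (0.00, 0.00) ✓; DN at 162.9° ✓; |DN| = 14.20 ✓; ∠DNP = 90.50° ✓; |NP| = 18.20 ✓; ∠(NP, PJ) = 90.00° ✓; |PJ| = 26.70 ✓; ∠PJH = 117.5° ✓; |JH| = 13.70 ✓; ∠JHQ = 141.0° ✓; |HQ| = 19.00 ✓; ∠(HQ, QZ) = 90.00° ✓; |QZ| = 15.00 ✗.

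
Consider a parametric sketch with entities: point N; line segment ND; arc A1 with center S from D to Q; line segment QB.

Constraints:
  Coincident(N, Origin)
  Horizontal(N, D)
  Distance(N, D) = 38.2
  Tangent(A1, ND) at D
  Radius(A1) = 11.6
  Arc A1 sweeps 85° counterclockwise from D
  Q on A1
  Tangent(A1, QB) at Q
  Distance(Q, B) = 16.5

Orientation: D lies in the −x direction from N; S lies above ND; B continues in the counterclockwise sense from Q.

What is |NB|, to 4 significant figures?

36.96

On A1, D sits at bearing -90° from S; an 85° counterclockwise sweep puts Q at bearing -5°, so Q = S + 11.6·(cos -5°, sin -5°) = (-26.64, 10.59). The tangent condition forces SQ to be normal to QB, so QB runs along (−sin -5°, cos -5°); with |QB| = 16.5, B = (-25.21, 27.03). Then |NB| = |B − N| = 36.96.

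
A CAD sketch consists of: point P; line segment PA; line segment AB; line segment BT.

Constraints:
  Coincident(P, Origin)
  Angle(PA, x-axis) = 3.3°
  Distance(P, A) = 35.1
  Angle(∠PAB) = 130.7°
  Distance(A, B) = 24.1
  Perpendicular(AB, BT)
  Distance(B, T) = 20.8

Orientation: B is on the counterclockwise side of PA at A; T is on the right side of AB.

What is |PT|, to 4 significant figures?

66.75

P is at the origin; PA runs at 3.3° with length 35.1, so A = 35.1·(cos 3.3°, sin 3.3°) = (35.04, 2.020). ∠PAB = 130.7°, so AB runs at 3.3° + (180° − 130.7°) = 52.60° from the x-axis; with |AB| = 24.1, B = A + 24.1·(cos 52.60°, sin 52.60°) = (49.68, 21.17). AB ⟂ BT; with |BT| = 20.8 on the right of AB, T = B + 20.8·(0.7944, -0.6074) = (66.20, 8.532). Then |PT| = |T − P| = 66.75.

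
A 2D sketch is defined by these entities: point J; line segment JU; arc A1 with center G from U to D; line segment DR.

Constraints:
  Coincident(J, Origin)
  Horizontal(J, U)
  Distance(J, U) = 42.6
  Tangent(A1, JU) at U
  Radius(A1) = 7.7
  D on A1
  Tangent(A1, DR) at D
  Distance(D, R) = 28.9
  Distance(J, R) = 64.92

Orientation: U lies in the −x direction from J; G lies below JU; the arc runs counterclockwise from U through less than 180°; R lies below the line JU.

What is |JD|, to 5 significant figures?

50.632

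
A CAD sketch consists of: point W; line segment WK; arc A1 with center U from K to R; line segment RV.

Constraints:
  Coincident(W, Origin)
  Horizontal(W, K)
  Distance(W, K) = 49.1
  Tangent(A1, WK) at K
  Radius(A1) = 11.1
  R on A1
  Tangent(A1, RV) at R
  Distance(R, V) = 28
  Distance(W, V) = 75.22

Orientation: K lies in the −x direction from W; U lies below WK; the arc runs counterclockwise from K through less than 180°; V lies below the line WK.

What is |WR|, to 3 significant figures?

60.6

Checks: |UK| = 11.10 ✓; |UR| = 11.10 ✓; ∠(UR, RV) = 90.00° ✓; |RV| = 28.00 ✓; |WV| = 75.22 ✓.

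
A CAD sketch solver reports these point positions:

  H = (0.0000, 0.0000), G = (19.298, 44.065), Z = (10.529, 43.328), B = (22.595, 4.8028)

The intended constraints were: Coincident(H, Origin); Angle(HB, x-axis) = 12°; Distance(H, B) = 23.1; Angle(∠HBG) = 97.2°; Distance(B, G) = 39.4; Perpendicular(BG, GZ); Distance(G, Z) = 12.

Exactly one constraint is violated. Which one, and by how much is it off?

Distance(G, Z) = 12 — off by 3.20.

H = (0.00, 0.00) ✓; HB at 12.00° ✓; |HB| = 23.10 ✓; ∠HBG = 97.20° ✓; |BG| = 39.40 ✓; ∠(BG, GZ) = 90.00° ✓; |GZ| = 8.800 ✗.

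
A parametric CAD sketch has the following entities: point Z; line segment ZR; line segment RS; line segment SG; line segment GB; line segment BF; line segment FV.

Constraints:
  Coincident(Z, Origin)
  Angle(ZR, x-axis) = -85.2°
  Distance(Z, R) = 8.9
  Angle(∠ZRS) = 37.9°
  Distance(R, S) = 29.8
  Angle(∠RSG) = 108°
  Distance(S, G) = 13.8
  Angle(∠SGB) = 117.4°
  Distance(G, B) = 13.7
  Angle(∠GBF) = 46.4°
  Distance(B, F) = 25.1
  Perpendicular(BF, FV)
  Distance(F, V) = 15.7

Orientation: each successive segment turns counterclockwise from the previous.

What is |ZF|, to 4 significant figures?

18.32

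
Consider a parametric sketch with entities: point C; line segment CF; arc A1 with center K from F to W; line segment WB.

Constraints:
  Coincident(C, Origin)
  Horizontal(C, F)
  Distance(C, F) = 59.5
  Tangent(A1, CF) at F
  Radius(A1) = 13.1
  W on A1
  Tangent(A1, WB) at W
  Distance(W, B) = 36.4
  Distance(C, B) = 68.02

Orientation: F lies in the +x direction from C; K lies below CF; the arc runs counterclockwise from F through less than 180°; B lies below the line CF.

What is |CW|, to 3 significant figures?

48.2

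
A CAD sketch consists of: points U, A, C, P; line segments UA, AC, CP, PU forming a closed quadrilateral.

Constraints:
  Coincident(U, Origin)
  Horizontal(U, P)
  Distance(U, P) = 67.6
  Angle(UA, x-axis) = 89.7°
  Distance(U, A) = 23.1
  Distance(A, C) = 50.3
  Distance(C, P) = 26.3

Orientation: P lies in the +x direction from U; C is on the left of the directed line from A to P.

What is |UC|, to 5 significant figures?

54.078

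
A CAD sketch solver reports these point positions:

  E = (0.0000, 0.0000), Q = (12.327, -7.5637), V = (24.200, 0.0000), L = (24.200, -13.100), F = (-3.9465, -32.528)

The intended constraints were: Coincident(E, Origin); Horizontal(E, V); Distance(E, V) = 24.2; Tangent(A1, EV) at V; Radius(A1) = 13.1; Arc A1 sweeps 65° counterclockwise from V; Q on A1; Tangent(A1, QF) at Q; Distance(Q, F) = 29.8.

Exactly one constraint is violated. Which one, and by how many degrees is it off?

Tangent(A1, QF) at Q — off by 8.10°.

E = (0.00, 0.00) ✓; E.y = 0.00, V.y = 0.00 ✓; |EV| = 24.20 ✓; ∠(LV, VE) = 90.00° ✓; |LV| = 13.10 ✓; bearing(L→Q) − bearing(L→V) = 65.00° ✓; |LQ| = 13.10 ✓; ∠(LQ, QF) = 98.10° ✗; |QF| = 29.80 ✓.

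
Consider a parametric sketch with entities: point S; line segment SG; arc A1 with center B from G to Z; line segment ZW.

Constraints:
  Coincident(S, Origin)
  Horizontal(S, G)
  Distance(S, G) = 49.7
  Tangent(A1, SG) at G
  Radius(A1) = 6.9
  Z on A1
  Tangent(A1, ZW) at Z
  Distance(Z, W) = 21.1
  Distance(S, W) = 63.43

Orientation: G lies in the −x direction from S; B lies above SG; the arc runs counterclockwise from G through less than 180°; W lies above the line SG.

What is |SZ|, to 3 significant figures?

45.6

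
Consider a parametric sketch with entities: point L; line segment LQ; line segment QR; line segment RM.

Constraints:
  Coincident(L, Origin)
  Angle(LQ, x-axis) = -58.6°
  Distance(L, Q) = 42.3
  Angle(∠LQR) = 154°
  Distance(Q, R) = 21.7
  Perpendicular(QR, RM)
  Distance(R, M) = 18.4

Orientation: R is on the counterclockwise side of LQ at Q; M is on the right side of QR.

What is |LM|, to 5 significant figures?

70.222

∠LQR = 154.0°, so QR runs at -58.6° + (180° − 154.0°) = -32.600° from the x-axis; with |QR| = 21.7, R = Q + 21.7·(cos -32.600°, sin -32.600°) = (40.320, -47.797). QR is perpendicular to RM; with |RM| = 18.4 on the right of QR, M = R + 18.4·(-0.53877, -0.84245) = (30.407, -63.298). Then |LM| = |M − L| = 70.222.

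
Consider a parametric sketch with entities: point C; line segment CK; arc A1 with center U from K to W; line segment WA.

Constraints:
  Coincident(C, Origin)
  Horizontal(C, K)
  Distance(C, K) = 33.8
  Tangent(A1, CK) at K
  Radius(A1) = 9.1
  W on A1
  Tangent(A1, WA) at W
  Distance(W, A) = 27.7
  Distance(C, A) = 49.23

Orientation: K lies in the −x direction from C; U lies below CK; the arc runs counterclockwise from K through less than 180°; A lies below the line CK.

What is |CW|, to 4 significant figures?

44.03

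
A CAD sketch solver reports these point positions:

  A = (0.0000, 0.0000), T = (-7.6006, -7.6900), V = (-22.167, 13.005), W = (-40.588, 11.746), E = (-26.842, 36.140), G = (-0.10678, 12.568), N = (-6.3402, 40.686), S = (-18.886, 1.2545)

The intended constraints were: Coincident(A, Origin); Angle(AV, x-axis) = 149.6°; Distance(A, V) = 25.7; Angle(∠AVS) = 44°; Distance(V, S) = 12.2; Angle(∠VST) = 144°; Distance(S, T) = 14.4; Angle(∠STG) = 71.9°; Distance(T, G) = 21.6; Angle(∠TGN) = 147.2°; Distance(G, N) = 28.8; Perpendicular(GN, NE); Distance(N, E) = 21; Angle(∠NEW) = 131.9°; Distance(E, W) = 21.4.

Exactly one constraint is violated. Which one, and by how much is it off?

Distance(E, W) = 21.4 — off by 6.60.

A = (0.00, 0.00) ✓; AV at 149.6° ✓; |AV| = 25.70 ✓; ∠AVS = 44.00° ✓; |VS| = 12.20 ✓; ∠VST = 144.0° ✓; |ST| = 14.40 ✓; ∠STG = 71.90° ✓; |TG| = 21.60 ✓; ∠TGN = 147.2° ✓; |GN| = 28.80 ✓; ∠(GN, NE) = 90.00° ✓; |NE| = 21.00 ✓; ∠NEW = 131.9° ✓; |EW| = 28.00 ✗.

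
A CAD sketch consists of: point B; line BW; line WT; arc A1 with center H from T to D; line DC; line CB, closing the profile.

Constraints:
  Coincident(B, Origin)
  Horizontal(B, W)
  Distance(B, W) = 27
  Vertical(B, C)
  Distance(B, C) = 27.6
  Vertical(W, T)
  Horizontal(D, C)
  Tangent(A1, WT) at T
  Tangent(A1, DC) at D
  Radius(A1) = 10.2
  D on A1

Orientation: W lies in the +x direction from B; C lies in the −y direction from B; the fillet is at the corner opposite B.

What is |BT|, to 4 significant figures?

32.12

B is at the origin; B and W share the same y with |BW| = 27.0 and W on the +x side, so W = (27.00, 0.000). BC is vertical with |BC| = 27.6 and C on the −y side, so C = (0.000, -27.60). The virtual corner opposite B is at (27.00, -27.60). Since A1 is tangent to WT there, HT ⟂ WT and A1 meets DC tangentially, so HD is at right angles to DC, with radius 10.2, so the center H sits 10.2 in from both sides at H = (16.80, -17.40). That places the tangent points at T = (27.00, -17.40) on WT and D = (16.80, -27.60) on DC. Then |BT| = |T − B| = 32.12.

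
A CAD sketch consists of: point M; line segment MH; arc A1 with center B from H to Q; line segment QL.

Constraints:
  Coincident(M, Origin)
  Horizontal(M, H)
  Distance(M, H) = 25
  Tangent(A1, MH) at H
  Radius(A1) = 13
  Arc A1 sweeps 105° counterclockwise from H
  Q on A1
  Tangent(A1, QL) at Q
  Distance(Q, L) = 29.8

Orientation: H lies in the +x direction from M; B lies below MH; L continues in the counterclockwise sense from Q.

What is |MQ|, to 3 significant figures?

20.6

M is at the origin; MH is horizontal with |MH| = 25.0 and H on the +x side, so H = (25.0, 0.00). Since A1 is tangent to MH there, BH ⟂ MH, so B = H + (0, -13) = (25.0, -13.0). On A1, H sits at bearing 90° from B; a 105° counterclockwise sweep puts Q at bearing 195°, so Q = B + 13.0·(cos 195°, sin 195°) = (12.4, -16.4). Then |MQ| = |Q − M| = 20.6.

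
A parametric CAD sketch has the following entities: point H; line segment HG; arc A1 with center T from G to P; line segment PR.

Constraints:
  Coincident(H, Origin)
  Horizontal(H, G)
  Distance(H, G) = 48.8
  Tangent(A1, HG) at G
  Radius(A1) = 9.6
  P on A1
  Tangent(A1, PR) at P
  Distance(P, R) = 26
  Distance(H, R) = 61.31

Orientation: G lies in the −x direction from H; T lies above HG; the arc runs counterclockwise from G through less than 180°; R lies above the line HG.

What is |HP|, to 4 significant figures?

41.81

H is at the origin; HG is horizontal with |HG| = 48.8 and G on the −x side, so G = (-48.80, 0.000). A1 meets HG tangentially, so TG is at right angles to HG, so T = G + (0, 9.6) = (-48.80, 9.600). Since TP ⟂ PR (tangency), |TR| = √(9.6² + 26.0²) = 27.72 regardless of where P sits on A1. So R lies on both circle(H, 61.31) and circle(T, 27.72); the above-HG intersection is R = (-48.65, 37.32). P is the foot of the tangent from R: P = (-39.78, 12.88).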